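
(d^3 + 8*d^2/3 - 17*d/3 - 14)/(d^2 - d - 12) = (3*d^2 - d - 14)/(3*(d - 4))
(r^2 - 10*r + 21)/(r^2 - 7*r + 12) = (r - 7)/(r - 4)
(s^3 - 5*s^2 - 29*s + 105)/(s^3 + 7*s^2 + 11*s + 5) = (s^2 - 10*s + 21)/(s^2 + 2*s + 1)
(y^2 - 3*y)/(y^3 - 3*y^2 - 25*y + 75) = y/(y^2 - 25)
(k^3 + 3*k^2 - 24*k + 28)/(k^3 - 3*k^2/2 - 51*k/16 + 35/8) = 16*(k^2 + 5*k - 14)/(16*k^2 + 8*k - 35)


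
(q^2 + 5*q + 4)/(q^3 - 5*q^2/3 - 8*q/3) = 3*(q + 4)/(q*(3*q - 8))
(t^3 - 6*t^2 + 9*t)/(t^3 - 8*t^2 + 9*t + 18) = t*(t - 3)/(t^2 - 5*t - 6)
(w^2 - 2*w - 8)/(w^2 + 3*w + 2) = (w - 4)/(w + 1)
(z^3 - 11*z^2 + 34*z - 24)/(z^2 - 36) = (z^2 - 5*z + 4)/(z + 6)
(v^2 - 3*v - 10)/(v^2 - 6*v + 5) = (v + 2)/(v - 1)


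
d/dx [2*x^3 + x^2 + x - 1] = 6*x^2 + 2*x + 1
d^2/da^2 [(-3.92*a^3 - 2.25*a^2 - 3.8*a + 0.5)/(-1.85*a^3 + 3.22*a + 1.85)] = (5.6843418860808e-14*a^7 + 15.40125*a^6 + 218.14164*a^5 + 220.8789*a^4 + 234.370206*a^3 + 314.04564*a^2 + 70.2297*a - 40.24035)/(6.331625*a^9 - 33.06135*a^7 - 18.994875*a^6 + 57.54462*a^5 + 66.1227*a^4 - 14.391373*a^3 - 57.54462*a^2 - 33.06135*a - 6.331625)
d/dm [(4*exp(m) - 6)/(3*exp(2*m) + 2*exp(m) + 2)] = (-12*exp(2*m) + 36*exp(m) + 20)*exp(m)/(9*exp(4*m) + 12*exp(3*m) + 16*exp(2*m) + 8*exp(m) + 4)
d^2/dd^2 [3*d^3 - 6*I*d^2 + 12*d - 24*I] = 18*d - 12*I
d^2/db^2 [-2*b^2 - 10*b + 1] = -4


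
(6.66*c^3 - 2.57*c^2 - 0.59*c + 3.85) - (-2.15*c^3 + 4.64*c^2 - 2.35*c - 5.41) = 8.81*c^3 - 7.21*c^2 + 1.76*c + 9.26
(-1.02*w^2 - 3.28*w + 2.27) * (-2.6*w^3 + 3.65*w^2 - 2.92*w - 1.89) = 2.652*w^5 + 4.805*w^4 - 14.8956*w^3 + 19.7909*w^2 - 0.429200000000001*w - 4.2903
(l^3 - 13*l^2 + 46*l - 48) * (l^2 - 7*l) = l^5 - 20*l^4 + 137*l^3 - 370*l^2 + 336*l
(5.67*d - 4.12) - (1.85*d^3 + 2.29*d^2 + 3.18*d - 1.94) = -1.85*d^3 - 2.29*d^2 + 2.49*d - 2.18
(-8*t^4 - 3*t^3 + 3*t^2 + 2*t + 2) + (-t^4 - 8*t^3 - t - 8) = -9*t^4 - 11*t^3 + 3*t^2 + t - 6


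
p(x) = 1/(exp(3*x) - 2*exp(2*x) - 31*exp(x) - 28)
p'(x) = (-3*exp(3*x) + 4*exp(2*x) + 31*exp(x))/(exp(3*x) - 2*exp(2*x) - 31*exp(x) - 28)^2 = (-3*exp(2*x) + 4*exp(x) + 31)*exp(x)/(-exp(3*x) + 2*exp(2*x) + 31*exp(x) + 28)^2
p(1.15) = -0.01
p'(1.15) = 0.00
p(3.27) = 0.00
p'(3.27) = -0.00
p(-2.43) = -0.03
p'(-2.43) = 0.00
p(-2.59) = -0.03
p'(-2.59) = 0.00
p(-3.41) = -0.03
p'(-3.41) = 0.00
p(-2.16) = -0.03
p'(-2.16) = 0.00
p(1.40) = -0.01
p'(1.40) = -0.00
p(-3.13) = -0.03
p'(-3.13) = 0.00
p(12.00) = 0.00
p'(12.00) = 0.00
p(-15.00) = -0.04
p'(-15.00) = 0.00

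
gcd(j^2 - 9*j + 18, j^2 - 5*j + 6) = j - 3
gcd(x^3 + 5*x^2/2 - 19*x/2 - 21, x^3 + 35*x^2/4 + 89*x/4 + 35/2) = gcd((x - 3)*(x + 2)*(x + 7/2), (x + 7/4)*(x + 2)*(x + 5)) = x + 2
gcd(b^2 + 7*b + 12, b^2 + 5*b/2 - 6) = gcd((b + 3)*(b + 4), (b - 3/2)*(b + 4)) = b + 4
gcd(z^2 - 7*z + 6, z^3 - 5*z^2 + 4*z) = z - 1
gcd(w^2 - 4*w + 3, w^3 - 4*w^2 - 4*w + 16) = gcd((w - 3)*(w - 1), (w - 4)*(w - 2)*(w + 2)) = 1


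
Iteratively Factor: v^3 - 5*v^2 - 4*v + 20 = (v + 2)*(v^2 - 7*v + 10) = (v - 2)*(v + 2)*(v - 5)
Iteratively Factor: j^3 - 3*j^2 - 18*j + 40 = (j + 4)*(j^2 - 7*j + 10) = (j - 2)*(j + 4)*(j - 5)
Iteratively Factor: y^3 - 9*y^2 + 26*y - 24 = (y - 2)*(y^2 - 7*y + 12) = (y - 4)*(y - 2)*(y - 3)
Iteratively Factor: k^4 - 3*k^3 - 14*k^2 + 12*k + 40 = (k + 2)*(k^3 - 5*k^2 - 4*k + 20) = (k + 2)^2*(k^2 - 7*k + 10) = (k - 2)*(k + 2)^2*(k - 5)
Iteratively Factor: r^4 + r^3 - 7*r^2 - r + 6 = (r + 1)*(r^3 - 7*r + 6) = (r - 1)*(r + 1)*(r^2 + r - 6) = (r - 1)*(r + 1)*(r + 3)*(r - 2)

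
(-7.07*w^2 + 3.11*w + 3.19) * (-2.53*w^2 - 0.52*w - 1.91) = 17.8871*w^4 - 4.1919*w^3 + 3.8158*w^2 - 7.5989*w - 6.0929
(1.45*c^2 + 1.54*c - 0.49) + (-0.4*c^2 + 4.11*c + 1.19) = 1.05*c^2 + 5.65*c + 0.7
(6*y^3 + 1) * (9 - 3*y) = -18*y^4 + 54*y^3 - 3*y + 9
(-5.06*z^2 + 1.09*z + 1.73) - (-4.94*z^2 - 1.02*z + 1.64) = -0.119999999999999*z^2 + 2.11*z + 0.0900000000000001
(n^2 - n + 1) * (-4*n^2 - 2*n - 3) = -4*n^4 + 2*n^3 - 5*n^2 + n - 3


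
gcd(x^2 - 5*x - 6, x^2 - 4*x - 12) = x - 6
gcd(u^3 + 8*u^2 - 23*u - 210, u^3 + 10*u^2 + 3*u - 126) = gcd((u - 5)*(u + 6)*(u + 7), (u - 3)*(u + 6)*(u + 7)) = u^2 + 13*u + 42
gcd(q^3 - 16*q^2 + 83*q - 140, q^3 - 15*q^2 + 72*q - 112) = q^2 - 11*q + 28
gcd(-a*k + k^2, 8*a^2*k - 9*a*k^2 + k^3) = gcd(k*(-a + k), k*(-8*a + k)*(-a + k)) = a*k - k^2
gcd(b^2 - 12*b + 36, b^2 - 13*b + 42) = b - 6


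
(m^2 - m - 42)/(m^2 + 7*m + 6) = (m - 7)/(m + 1)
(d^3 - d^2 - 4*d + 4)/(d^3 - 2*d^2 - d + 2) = (d + 2)/(d + 1)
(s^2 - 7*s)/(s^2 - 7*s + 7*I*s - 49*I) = s/(s + 7*I)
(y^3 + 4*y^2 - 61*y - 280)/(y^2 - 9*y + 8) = (y^2 + 12*y + 35)/(y - 1)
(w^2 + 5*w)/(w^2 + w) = (w + 5)/(w + 1)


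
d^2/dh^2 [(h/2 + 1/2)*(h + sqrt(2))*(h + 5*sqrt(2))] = 3*h + 1 + 6*sqrt(2)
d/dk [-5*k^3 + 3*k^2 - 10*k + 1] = -15*k^2 + 6*k - 10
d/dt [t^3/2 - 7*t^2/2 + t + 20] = 3*t^2/2 - 7*t + 1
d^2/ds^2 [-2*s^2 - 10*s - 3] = -4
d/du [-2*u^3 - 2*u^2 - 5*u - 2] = -6*u^2 - 4*u - 5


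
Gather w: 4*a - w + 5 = 4*a - w + 5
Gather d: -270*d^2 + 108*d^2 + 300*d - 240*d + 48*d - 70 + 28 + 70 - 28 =-162*d^2 + 108*d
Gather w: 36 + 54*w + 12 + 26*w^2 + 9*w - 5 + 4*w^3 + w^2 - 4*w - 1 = 4*w^3 + 27*w^2 + 59*w + 42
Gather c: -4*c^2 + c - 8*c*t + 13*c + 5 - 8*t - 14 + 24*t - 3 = -4*c^2 + c*(14 - 8*t) + 16*t - 12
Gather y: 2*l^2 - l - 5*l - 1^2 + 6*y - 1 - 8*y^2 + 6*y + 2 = 2*l^2 - 6*l - 8*y^2 + 12*y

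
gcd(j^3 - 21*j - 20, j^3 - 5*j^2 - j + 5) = j^2 - 4*j - 5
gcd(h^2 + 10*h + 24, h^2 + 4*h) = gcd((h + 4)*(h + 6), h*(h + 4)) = h + 4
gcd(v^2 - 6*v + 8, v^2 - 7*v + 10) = v - 2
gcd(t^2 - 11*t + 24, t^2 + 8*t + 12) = 1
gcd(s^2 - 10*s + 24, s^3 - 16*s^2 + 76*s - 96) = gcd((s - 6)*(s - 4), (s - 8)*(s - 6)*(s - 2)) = s - 6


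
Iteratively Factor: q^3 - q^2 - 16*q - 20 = (q - 5)*(q^2 + 4*q + 4) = (q - 5)*(q + 2)*(q + 2)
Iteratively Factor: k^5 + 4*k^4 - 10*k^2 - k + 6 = (k + 3)*(k^4 + k^3 - 3*k^2 - k + 2) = (k + 1)*(k + 3)*(k^3 - 3*k + 2) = (k - 1)*(k + 1)*(k + 3)*(k^2 + k - 2) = (k - 1)*(k + 1)*(k + 2)*(k + 3)*(k - 1)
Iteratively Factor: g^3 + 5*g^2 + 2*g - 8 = (g + 4)*(g^2 + g - 2) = (g + 2)*(g + 4)*(g - 1)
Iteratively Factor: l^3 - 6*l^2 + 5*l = (l)*(l^2 - 6*l + 5) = l*(l - 5)*(l - 1)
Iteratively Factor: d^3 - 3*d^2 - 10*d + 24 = (d - 2)*(d^2 - d - 12) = (d - 4)*(d - 2)*(d + 3)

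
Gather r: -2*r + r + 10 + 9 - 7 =12 - r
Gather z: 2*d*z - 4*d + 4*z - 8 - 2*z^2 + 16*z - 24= -4*d - 2*z^2 + z*(2*d + 20) - 32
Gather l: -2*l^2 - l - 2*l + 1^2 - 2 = -2*l^2 - 3*l - 1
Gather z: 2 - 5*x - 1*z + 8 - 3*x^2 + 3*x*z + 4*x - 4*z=-3*x^2 - x + z*(3*x - 5) + 10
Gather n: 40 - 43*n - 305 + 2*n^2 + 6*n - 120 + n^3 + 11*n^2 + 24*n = n^3 + 13*n^2 - 13*n - 385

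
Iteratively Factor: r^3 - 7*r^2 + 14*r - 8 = (r - 4)*(r^2 - 3*r + 2) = (r - 4)*(r - 2)*(r - 1)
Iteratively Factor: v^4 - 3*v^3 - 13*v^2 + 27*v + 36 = (v - 3)*(v^3 - 13*v - 12) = (v - 3)*(v + 1)*(v^2 - v - 12) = (v - 3)*(v + 1)*(v + 3)*(v - 4)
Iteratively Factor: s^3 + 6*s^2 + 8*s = (s + 4)*(s^2 + 2*s) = s*(s + 4)*(s + 2)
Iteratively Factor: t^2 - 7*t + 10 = (t - 2)*(t - 5)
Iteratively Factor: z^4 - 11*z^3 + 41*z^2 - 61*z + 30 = (z - 5)*(z^3 - 6*z^2 + 11*z - 6) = (z - 5)*(z - 1)*(z^2 - 5*z + 6) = (z - 5)*(z - 2)*(z - 1)*(z - 3)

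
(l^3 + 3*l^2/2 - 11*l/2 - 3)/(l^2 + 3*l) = l - 3/2 - 1/l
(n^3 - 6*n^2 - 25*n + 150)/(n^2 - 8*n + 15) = (n^2 - n - 30)/(n - 3)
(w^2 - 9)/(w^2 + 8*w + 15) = (w - 3)/(w + 5)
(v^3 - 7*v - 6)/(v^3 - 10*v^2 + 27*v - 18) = (v^2 + 3*v + 2)/(v^2 - 7*v + 6)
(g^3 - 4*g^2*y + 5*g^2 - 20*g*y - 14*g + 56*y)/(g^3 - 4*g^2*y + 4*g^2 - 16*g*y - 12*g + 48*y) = (g + 7)/(g + 6)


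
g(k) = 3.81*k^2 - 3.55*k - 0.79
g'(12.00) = 87.89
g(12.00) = 505.25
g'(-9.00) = -72.13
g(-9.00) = 339.77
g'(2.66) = 16.72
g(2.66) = 16.73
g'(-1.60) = -15.74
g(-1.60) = 14.64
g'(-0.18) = -4.92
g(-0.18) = -0.03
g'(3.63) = 24.11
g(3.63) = 36.53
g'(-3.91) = -33.34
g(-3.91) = 71.34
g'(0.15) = -2.41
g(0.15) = -1.24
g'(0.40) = -0.50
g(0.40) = -1.60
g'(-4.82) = -40.28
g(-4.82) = 104.84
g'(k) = 7.62*k - 3.55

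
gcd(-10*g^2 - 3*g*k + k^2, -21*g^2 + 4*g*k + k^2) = 1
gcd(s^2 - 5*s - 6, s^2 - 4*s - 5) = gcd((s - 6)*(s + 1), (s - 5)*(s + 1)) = s + 1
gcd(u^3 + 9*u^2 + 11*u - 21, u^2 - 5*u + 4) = u - 1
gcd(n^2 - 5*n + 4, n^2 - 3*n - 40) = 1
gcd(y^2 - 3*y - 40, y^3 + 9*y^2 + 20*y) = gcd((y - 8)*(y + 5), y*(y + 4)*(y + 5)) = y + 5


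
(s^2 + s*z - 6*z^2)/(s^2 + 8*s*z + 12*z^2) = (s^2 + s*z - 6*z^2)/(s^2 + 8*s*z + 12*z^2)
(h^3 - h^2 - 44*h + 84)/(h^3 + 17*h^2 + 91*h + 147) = (h^2 - 8*h + 12)/(h^2 + 10*h + 21)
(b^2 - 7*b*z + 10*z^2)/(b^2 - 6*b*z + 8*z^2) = (-b + 5*z)/(-b + 4*z)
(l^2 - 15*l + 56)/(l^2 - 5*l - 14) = (l - 8)/(l + 2)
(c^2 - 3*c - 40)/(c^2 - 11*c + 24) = (c + 5)/(c - 3)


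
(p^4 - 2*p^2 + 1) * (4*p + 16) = 4*p^5 + 16*p^4 - 8*p^3 - 32*p^2 + 4*p + 16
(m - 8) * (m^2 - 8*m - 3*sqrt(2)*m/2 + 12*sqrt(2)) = m^3 - 16*m^2 - 3*sqrt(2)*m^2/2 + 24*sqrt(2)*m + 64*m - 96*sqrt(2)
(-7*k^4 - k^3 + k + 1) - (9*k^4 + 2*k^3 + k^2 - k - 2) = -16*k^4 - 3*k^3 - k^2 + 2*k + 3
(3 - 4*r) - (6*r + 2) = 1 - 10*r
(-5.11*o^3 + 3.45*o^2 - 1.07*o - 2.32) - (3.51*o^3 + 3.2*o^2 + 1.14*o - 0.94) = -8.62*o^3 + 0.25*o^2 - 2.21*o - 1.38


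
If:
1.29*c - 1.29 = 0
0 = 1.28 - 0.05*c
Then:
No Solution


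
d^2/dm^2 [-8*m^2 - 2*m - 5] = -16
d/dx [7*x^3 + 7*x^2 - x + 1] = 21*x^2 + 14*x - 1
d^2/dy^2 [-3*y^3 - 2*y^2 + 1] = -18*y - 4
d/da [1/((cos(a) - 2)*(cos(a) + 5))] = (2*cos(a) + 3)*sin(a)/((cos(a) - 2)^2*(cos(a) + 5)^2)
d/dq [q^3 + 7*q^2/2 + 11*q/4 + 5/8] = 3*q^2 + 7*q + 11/4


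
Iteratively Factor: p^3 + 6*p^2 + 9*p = (p + 3)*(p^2 + 3*p) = p*(p + 3)*(p + 3)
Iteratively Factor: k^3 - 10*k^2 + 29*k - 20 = (k - 1)*(k^2 - 9*k + 20) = (k - 5)*(k - 1)*(k - 4)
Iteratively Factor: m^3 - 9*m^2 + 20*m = (m - 5)*(m^2 - 4*m) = (m - 5)*(m - 4)*(m)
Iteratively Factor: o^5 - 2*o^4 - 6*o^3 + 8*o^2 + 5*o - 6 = (o - 1)*(o^4 - o^3 - 7*o^2 + o + 6) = (o - 3)*(o - 1)*(o^3 + 2*o^2 - o - 2) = (o - 3)*(o - 1)^2*(o^2 + 3*o + 2) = (o - 3)*(o - 1)^2*(o + 2)*(o + 1)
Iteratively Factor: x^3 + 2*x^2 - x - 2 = (x - 1)*(x^2 + 3*x + 2) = (x - 1)*(x + 2)*(x + 1)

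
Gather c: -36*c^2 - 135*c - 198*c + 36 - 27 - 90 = -36*c^2 - 333*c - 81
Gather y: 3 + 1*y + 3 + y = 2*y + 6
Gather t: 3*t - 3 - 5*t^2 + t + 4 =-5*t^2 + 4*t + 1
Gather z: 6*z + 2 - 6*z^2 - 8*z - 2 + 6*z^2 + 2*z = 0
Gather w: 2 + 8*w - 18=8*w - 16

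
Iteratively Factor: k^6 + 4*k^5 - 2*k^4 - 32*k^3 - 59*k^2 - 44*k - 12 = (k + 2)*(k^5 + 2*k^4 - 6*k^3 - 20*k^2 - 19*k - 6) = (k + 2)^2*(k^4 - 6*k^2 - 8*k - 3) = (k + 1)*(k + 2)^2*(k^3 - k^2 - 5*k - 3) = (k + 1)^2*(k + 2)^2*(k^2 - 2*k - 3) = (k - 3)*(k + 1)^2*(k + 2)^2*(k + 1)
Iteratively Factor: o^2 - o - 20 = (o + 4)*(o - 5)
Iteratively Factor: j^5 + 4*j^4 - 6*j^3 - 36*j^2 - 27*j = (j + 3)*(j^4 + j^3 - 9*j^2 - 9*j) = j*(j + 3)*(j^3 + j^2 - 9*j - 9) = j*(j - 3)*(j + 3)*(j^2 + 4*j + 3) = j*(j - 3)*(j + 3)^2*(j + 1)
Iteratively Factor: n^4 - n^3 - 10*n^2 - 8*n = (n - 4)*(n^3 + 3*n^2 + 2*n) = (n - 4)*(n + 2)*(n^2 + n) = n*(n - 4)*(n + 2)*(n + 1)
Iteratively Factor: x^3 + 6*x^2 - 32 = (x - 2)*(x^2 + 8*x + 16) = (x - 2)*(x + 4)*(x + 4)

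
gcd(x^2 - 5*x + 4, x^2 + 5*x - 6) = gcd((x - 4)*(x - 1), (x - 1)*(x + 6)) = x - 1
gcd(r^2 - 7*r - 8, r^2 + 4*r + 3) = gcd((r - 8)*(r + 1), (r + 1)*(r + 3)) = r + 1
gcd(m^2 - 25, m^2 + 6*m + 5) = m + 5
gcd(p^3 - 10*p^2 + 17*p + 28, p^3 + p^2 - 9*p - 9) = p + 1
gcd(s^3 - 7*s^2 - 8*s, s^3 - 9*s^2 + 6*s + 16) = s^2 - 7*s - 8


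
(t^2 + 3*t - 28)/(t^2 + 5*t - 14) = (t - 4)/(t - 2)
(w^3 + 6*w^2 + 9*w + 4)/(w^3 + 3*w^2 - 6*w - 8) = (w + 1)/(w - 2)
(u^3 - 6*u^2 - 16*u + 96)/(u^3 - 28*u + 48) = (u^2 - 2*u - 24)/(u^2 + 4*u - 12)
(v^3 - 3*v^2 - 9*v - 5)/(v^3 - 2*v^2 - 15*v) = (v^2 + 2*v + 1)/(v*(v + 3))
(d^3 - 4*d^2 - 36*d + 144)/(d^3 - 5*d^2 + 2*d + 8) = (d^2 - 36)/(d^2 - d - 2)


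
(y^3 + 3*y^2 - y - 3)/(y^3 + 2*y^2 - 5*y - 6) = (y - 1)/(y - 2)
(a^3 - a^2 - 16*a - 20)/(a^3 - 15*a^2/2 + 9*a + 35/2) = 2*(a^2 + 4*a + 4)/(2*a^2 - 5*a - 7)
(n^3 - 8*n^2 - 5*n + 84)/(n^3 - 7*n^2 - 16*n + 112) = (n + 3)/(n + 4)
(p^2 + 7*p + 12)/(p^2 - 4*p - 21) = (p + 4)/(p - 7)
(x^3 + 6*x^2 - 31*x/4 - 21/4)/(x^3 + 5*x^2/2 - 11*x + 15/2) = (2*x^2 + 15*x + 7)/(2*(x^2 + 4*x - 5))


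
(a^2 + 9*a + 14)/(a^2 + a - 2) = (a + 7)/(a - 1)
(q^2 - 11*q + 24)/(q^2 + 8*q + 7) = (q^2 - 11*q + 24)/(q^2 + 8*q + 7)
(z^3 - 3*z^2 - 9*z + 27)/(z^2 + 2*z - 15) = (z^2 - 9)/(z + 5)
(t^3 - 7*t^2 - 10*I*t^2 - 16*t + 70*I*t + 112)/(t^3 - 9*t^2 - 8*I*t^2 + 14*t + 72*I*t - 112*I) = (t - 2*I)/(t - 2)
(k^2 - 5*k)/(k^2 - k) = (k - 5)/(k - 1)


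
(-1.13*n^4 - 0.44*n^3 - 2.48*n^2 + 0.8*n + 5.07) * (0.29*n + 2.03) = -0.3277*n^5 - 2.4215*n^4 - 1.6124*n^3 - 4.8024*n^2 + 3.0943*n + 10.2921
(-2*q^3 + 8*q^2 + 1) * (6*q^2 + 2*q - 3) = -12*q^5 + 44*q^4 + 22*q^3 - 18*q^2 + 2*q - 3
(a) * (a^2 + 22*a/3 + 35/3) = a^3 + 22*a^2/3 + 35*a/3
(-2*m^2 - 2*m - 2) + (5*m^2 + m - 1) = 3*m^2 - m - 3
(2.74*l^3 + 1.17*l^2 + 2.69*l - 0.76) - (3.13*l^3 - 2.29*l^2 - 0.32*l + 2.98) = -0.39*l^3 + 3.46*l^2 + 3.01*l - 3.74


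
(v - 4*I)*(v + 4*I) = v^2 + 16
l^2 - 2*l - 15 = (l - 5)*(l + 3)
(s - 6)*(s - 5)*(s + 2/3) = s^3 - 31*s^2/3 + 68*s/3 + 20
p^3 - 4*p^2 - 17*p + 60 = (p - 5)*(p - 3)*(p + 4)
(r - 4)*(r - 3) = r^2 - 7*r + 12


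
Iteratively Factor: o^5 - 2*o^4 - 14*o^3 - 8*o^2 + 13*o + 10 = (o + 1)*(o^4 - 3*o^3 - 11*o^2 + 3*o + 10) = (o + 1)*(o + 2)*(o^3 - 5*o^2 - o + 5) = (o + 1)^2*(o + 2)*(o^2 - 6*o + 5) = (o - 1)*(o + 1)^2*(o + 2)*(o - 5)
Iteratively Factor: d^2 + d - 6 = (d - 2)*(d + 3)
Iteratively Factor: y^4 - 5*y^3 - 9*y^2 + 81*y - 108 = (y - 3)*(y^3 - 2*y^2 - 15*y + 36) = (y - 3)^2*(y^2 + y - 12) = (y - 3)^2*(y + 4)*(y - 3)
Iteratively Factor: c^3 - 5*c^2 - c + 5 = (c + 1)*(c^2 - 6*c + 5) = (c - 1)*(c + 1)*(c - 5)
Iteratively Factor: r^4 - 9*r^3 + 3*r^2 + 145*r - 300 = (r + 4)*(r^3 - 13*r^2 + 55*r - 75) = (r - 5)*(r + 4)*(r^2 - 8*r + 15) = (r - 5)*(r - 3)*(r + 4)*(r - 5)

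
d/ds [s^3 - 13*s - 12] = 3*s^2 - 13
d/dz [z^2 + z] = 2*z + 1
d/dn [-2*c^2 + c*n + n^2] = c + 2*n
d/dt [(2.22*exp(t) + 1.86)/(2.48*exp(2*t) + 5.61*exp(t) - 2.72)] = (-(2.22*exp(t) + 1.86)*(4.96*exp(t) + 5.61) + 5.5056*exp(2*t) + 12.4542*exp(t) - 6.0384)*exp(t)/(2.48*exp(2*t) + 5.61*exp(t) - 2.72)^2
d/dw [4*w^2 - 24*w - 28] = 8*w - 24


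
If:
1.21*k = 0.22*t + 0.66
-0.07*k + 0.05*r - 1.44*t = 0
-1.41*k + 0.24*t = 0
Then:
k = -8.00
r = -1364.80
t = -47.00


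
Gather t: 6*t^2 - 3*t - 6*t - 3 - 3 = 6*t^2 - 9*t - 6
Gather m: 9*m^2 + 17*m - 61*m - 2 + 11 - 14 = 9*m^2 - 44*m - 5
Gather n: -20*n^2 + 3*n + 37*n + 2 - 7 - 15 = -20*n^2 + 40*n - 20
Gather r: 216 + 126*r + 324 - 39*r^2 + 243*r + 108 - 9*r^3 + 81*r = -9*r^3 - 39*r^2 + 450*r + 648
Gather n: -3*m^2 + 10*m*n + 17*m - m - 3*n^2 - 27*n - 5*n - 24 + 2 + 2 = -3*m^2 + 16*m - 3*n^2 + n*(10*m - 32) - 20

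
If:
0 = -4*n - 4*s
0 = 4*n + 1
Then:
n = -1/4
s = 1/4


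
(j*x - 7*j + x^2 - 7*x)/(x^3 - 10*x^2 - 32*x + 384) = (j*x - 7*j + x^2 - 7*x)/(x^3 - 10*x^2 - 32*x + 384)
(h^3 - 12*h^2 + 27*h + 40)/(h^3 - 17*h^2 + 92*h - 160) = (h + 1)/(h - 4)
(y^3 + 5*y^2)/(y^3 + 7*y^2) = (y + 5)/(y + 7)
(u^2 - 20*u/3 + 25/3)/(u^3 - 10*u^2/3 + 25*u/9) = 3*(u - 5)/(u*(3*u - 5))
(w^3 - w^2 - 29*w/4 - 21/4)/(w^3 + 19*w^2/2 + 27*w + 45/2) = (2*w^2 - 5*w - 7)/(2*(w^2 + 8*w + 15))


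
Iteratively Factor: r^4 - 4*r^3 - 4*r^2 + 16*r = (r - 4)*(r^3 - 4*r) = (r - 4)*(r + 2)*(r^2 - 2*r) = r*(r - 4)*(r + 2)*(r - 2)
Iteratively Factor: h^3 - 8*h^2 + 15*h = (h - 5)*(h^2 - 3*h) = h*(h - 5)*(h - 3)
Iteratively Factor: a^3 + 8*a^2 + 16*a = (a)*(a^2 + 8*a + 16) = a*(a + 4)*(a + 4)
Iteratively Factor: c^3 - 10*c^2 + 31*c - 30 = (c - 2)*(c^2 - 8*c + 15) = (c - 5)*(c - 2)*(c - 3)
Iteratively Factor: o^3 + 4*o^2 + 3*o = (o)*(o^2 + 4*o + 3) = o*(o + 1)*(o + 3)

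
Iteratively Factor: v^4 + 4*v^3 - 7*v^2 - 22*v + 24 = (v - 1)*(v^3 + 5*v^2 - 2*v - 24) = (v - 1)*(v + 3)*(v^2 + 2*v - 8) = (v - 1)*(v + 3)*(v + 4)*(v - 2)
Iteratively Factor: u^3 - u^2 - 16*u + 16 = (u + 4)*(u^2 - 5*u + 4) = (u - 4)*(u + 4)*(u - 1)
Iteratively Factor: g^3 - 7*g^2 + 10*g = (g)*(g^2 - 7*g + 10) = g*(g - 5)*(g - 2)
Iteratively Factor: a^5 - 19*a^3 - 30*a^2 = (a)*(a^4 - 19*a^2 - 30*a) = a*(a + 2)*(a^3 - 2*a^2 - 15*a) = a*(a + 2)*(a + 3)*(a^2 - 5*a) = a^2*(a + 2)*(a + 3)*(a - 5)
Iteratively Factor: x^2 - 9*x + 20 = (x - 5)*(x - 4)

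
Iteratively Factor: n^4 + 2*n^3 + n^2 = (n + 1)*(n^3 + n^2) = n*(n + 1)*(n^2 + n) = n*(n + 1)^2*(n)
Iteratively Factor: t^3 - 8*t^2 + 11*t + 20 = (t - 4)*(t^2 - 4*t - 5) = (t - 4)*(t + 1)*(t - 5)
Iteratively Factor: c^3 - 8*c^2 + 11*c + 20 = (c + 1)*(c^2 - 9*c + 20) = (c - 5)*(c + 1)*(c - 4)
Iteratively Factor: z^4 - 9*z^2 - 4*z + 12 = (z - 1)*(z^3 + z^2 - 8*z - 12) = (z - 1)*(z + 2)*(z^2 - z - 6) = (z - 1)*(z + 2)^2*(z - 3)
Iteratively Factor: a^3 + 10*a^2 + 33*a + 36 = (a + 4)*(a^2 + 6*a + 9) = (a + 3)*(a + 4)*(a + 3)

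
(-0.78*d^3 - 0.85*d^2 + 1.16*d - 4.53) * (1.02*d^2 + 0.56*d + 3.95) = -0.7956*d^5 - 1.3038*d^4 - 2.3738*d^3 - 7.3285*d^2 + 2.0452*d - 17.8935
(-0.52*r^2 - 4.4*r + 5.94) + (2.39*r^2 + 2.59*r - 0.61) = 1.87*r^2 - 1.81*r + 5.33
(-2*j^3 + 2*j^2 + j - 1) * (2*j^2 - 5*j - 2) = -4*j^5 + 14*j^4 - 4*j^3 - 11*j^2 + 3*j + 2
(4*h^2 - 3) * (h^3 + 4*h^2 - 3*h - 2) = 4*h^5 + 16*h^4 - 15*h^3 - 20*h^2 + 9*h + 6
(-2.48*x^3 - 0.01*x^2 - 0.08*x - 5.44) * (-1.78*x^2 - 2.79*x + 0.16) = 4.4144*x^5 + 6.937*x^4 - 0.2265*x^3 + 9.9048*x^2 + 15.1648*x - 0.8704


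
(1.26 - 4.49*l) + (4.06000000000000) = 5.32 - 4.49*l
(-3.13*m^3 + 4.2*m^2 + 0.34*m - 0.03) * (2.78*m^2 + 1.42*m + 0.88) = -8.7014*m^5 + 7.2314*m^4 + 4.1548*m^3 + 4.0954*m^2 + 0.2566*m - 0.0264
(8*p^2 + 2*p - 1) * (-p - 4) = -8*p^3 - 34*p^2 - 7*p + 4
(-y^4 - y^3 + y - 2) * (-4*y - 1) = 4*y^5 + 5*y^4 + y^3 - 4*y^2 + 7*y + 2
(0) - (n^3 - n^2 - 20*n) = -n^3 + n^2 + 20*n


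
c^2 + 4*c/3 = c*(c + 4/3)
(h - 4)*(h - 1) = h^2 - 5*h + 4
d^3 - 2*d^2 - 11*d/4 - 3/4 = (d - 3)*(d + 1/2)^2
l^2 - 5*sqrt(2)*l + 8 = (l - 4*sqrt(2))*(l - sqrt(2))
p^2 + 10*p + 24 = (p + 4)*(p + 6)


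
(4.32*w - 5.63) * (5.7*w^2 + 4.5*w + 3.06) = 24.624*w^3 - 12.651*w^2 - 12.1158*w - 17.2278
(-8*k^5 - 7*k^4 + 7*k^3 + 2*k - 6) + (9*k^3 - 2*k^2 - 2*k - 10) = -8*k^5 - 7*k^4 + 16*k^3 - 2*k^2 - 16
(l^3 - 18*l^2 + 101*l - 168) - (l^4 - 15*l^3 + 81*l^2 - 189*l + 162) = -l^4 + 16*l^3 - 99*l^2 + 290*l - 330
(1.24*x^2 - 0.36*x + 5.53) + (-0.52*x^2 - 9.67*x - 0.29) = 0.72*x^2 - 10.03*x + 5.24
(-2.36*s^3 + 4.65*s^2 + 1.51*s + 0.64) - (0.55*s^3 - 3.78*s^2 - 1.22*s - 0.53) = -2.91*s^3 + 8.43*s^2 + 2.73*s + 1.17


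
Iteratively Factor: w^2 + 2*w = (w)*(w + 2)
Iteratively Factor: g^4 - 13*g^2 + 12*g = (g - 3)*(g^3 + 3*g^2 - 4*g) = (g - 3)*(g + 4)*(g^2 - g) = g*(g - 3)*(g + 4)*(g - 1)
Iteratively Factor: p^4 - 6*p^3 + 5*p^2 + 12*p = (p + 1)*(p^3 - 7*p^2 + 12*p) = p*(p + 1)*(p^2 - 7*p + 12) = p*(p - 4)*(p + 1)*(p - 3)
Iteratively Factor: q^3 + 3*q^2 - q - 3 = (q + 1)*(q^2 + 2*q - 3) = (q - 1)*(q + 1)*(q + 3)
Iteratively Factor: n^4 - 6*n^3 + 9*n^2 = (n)*(n^3 - 6*n^2 + 9*n) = n^2*(n^2 - 6*n + 9) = n^2*(n - 3)*(n - 3)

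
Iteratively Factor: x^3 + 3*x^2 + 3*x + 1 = (x + 1)*(x^2 + 2*x + 1) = (x + 1)^2*(x + 1)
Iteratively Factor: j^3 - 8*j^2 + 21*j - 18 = (j - 2)*(j^2 - 6*j + 9) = (j - 3)*(j - 2)*(j - 3)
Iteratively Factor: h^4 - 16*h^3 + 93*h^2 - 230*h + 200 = (h - 2)*(h^3 - 14*h^2 + 65*h - 100) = (h - 4)*(h - 2)*(h^2 - 10*h + 25) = (h - 5)*(h - 4)*(h - 2)*(h - 5)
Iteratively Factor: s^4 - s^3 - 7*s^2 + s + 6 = (s - 3)*(s^3 + 2*s^2 - s - 2) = (s - 3)*(s + 2)*(s^2 - 1) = (s - 3)*(s + 1)*(s + 2)*(s - 1)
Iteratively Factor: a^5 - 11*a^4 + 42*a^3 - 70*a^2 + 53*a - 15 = (a - 3)*(a^4 - 8*a^3 + 18*a^2 - 16*a + 5) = (a - 3)*(a - 1)*(a^3 - 7*a^2 + 11*a - 5) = (a - 3)*(a - 1)^2*(a^2 - 6*a + 5) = (a - 5)*(a - 3)*(a - 1)^2*(a - 1)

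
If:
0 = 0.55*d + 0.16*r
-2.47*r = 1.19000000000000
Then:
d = 0.14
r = -0.48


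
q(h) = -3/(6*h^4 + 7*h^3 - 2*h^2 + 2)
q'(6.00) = 0.00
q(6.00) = 0.00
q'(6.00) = 0.00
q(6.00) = 0.00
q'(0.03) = -0.08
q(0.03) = -1.50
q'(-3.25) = -0.01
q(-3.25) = -0.01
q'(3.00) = 0.01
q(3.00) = -0.00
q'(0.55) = 2.53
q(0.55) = -0.97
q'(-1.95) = -0.32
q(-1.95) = -0.10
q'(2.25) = 0.02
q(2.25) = -0.01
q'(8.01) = 0.00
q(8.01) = -0.00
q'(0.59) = 2.46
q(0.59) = -0.86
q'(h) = -3*(-24*h^3 - 21*h^2 + 4*h)/(6*h^4 + 7*h^3 - 2*h^2 + 2)^2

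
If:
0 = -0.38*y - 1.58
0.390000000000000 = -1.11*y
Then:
No Solution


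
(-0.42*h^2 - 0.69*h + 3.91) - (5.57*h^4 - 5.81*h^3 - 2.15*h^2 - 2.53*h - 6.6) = -5.57*h^4 + 5.81*h^3 + 1.73*h^2 + 1.84*h + 10.51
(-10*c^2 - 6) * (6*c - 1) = -60*c^3 + 10*c^2 - 36*c + 6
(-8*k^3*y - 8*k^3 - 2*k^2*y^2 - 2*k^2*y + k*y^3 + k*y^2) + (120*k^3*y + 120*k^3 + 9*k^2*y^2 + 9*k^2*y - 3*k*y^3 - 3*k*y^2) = 112*k^3*y + 112*k^3 + 7*k^2*y^2 + 7*k^2*y - 2*k*y^3 - 2*k*y^2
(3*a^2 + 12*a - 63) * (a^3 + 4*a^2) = 3*a^5 + 24*a^4 - 15*a^3 - 252*a^2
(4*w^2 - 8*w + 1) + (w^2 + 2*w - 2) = 5*w^2 - 6*w - 1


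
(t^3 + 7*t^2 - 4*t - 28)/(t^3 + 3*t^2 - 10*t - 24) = (t^2 + 5*t - 14)/(t^2 + t - 12)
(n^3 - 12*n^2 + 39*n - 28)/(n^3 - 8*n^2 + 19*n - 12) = (n - 7)/(n - 3)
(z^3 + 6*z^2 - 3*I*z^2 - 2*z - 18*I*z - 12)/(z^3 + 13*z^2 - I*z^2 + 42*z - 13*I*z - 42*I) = (z - 2*I)/(z + 7)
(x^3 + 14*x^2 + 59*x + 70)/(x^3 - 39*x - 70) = (x + 7)/(x - 7)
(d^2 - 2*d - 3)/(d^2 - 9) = (d + 1)/(d + 3)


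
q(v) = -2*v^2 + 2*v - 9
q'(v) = 2 - 4*v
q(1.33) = -9.88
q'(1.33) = -3.32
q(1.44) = -10.27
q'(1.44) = -3.76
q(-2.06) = -21.61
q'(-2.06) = 10.24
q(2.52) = -16.66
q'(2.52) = -8.08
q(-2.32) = -24.40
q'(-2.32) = 11.28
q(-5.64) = -83.90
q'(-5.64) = 24.56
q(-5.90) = -90.42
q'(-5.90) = 25.60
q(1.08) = -9.17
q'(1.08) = -2.32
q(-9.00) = -189.00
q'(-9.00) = 38.00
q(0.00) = -9.00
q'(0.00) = 2.00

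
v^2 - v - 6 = (v - 3)*(v + 2)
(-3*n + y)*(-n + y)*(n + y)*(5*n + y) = 15*n^4 - 2*n^3*y - 16*n^2*y^2 + 2*n*y^3 + y^4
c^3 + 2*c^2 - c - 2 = (c - 1)*(c + 1)*(c + 2)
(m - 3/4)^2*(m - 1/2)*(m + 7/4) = m^4 - m^3/4 - 35*m^2/16 + 129*m/64 - 63/128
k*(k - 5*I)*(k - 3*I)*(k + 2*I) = k^4 - 6*I*k^3 + k^2 - 30*I*k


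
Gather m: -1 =-1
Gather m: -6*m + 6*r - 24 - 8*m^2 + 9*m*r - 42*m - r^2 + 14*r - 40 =-8*m^2 + m*(9*r - 48) - r^2 + 20*r - 64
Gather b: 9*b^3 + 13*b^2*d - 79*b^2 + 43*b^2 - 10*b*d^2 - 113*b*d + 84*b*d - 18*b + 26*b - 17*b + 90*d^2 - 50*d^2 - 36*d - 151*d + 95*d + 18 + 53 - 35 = 9*b^3 + b^2*(13*d - 36) + b*(-10*d^2 - 29*d - 9) + 40*d^2 - 92*d + 36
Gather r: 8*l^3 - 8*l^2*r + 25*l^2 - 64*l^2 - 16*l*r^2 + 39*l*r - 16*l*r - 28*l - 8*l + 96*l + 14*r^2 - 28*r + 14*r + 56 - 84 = 8*l^3 - 39*l^2 + 60*l + r^2*(14 - 16*l) + r*(-8*l^2 + 23*l - 14) - 28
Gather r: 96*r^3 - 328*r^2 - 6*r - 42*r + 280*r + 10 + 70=96*r^3 - 328*r^2 + 232*r + 80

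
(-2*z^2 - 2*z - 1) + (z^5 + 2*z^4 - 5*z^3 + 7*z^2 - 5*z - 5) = z^5 + 2*z^4 - 5*z^3 + 5*z^2 - 7*z - 6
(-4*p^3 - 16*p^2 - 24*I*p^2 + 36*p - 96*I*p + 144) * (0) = 0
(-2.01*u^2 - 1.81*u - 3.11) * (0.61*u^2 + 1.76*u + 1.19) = -1.2261*u^4 - 4.6417*u^3 - 7.4746*u^2 - 7.6275*u - 3.7009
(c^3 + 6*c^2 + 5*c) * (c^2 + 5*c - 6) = c^5 + 11*c^4 + 29*c^3 - 11*c^2 - 30*c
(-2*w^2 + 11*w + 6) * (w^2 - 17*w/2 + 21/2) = -2*w^4 + 28*w^3 - 217*w^2/2 + 129*w/2 + 63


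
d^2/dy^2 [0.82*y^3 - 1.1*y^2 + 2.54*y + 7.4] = 4.92*y - 2.2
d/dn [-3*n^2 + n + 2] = 1 - 6*n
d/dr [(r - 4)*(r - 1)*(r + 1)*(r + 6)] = 4*r^3 + 6*r^2 - 50*r - 2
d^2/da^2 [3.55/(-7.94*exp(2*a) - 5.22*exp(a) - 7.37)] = (-3.55*(15.88*exp(a) + 5.22)*(31.76*exp(a) + 10.44)*exp(a) + (112.748*exp(a) + 18.531)*(7.94*exp(2*a) + 5.22*exp(a) + 7.37))*exp(a)/(7.94*exp(2*a) + 5.22*exp(a) + 7.37)^3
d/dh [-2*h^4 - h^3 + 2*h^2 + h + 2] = -8*h^3 - 3*h^2 + 4*h + 1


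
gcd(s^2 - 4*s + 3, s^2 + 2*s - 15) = s - 3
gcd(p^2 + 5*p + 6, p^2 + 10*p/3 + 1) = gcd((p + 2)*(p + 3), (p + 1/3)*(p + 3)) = p + 3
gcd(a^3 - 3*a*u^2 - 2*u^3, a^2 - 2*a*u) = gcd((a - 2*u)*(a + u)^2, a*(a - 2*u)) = -a + 2*u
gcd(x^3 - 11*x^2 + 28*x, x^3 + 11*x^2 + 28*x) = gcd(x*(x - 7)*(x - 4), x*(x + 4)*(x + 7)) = x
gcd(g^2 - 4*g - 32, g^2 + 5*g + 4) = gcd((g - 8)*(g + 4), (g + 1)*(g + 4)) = g + 4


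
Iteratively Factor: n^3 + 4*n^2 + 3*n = (n)*(n^2 + 4*n + 3) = n*(n + 1)*(n + 3)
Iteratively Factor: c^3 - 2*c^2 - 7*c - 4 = (c - 4)*(c^2 + 2*c + 1) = (c - 4)*(c + 1)*(c + 1)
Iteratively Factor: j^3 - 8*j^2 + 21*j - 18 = (j - 3)*(j^2 - 5*j + 6) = (j - 3)^2*(j - 2)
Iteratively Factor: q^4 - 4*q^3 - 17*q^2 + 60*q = (q + 4)*(q^3 - 8*q^2 + 15*q) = (q - 3)*(q + 4)*(q^2 - 5*q) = q*(q - 3)*(q + 4)*(q - 5)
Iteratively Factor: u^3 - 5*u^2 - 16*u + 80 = (u - 5)*(u^2 - 16) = (u - 5)*(u + 4)*(u - 4)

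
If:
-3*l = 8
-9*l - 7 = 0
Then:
No Solution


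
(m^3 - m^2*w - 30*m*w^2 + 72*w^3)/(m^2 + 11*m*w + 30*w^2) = (m^2 - 7*m*w + 12*w^2)/(m + 5*w)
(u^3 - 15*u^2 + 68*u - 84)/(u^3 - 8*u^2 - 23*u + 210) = (u - 2)/(u + 5)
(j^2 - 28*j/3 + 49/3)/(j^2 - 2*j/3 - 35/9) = 3*(j - 7)/(3*j + 5)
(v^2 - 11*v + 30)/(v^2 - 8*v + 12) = (v - 5)/(v - 2)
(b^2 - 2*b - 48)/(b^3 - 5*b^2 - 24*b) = (b + 6)/(b*(b + 3))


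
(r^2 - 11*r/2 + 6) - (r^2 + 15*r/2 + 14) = -13*r - 8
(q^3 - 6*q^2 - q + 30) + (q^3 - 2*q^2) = 2*q^3 - 8*q^2 - q + 30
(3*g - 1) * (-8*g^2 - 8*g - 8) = -24*g^3 - 16*g^2 - 16*g + 8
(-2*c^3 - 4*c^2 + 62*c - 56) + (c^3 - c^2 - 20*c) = -c^3 - 5*c^2 + 42*c - 56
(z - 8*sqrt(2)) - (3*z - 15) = -2*z - 8*sqrt(2) + 15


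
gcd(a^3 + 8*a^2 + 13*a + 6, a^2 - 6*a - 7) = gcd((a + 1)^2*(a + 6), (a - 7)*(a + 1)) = a + 1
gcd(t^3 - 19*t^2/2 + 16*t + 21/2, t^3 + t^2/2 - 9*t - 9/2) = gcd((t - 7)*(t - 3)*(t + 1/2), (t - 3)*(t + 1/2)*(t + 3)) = t^2 - 5*t/2 - 3/2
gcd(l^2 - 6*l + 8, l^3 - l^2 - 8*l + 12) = l - 2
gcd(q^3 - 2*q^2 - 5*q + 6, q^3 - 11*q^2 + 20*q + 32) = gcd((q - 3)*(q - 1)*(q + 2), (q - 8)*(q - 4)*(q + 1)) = 1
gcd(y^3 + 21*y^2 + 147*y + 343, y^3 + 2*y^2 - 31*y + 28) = y + 7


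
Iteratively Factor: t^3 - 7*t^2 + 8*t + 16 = (t - 4)*(t^2 - 3*t - 4) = (t - 4)*(t + 1)*(t - 4)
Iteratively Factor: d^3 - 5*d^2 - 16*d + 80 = (d - 4)*(d^2 - d - 20) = (d - 5)*(d - 4)*(d + 4)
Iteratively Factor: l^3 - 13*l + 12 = (l + 4)*(l^2 - 4*l + 3) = (l - 1)*(l + 4)*(l - 3)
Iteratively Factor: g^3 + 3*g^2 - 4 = (g + 2)*(g^2 + g - 2) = (g + 2)^2*(g - 1)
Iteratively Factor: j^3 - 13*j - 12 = (j + 1)*(j^2 - j - 12) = (j + 1)*(j + 3)*(j - 4)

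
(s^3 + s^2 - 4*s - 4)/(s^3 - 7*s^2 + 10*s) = (s^2 + 3*s + 2)/(s*(s - 5))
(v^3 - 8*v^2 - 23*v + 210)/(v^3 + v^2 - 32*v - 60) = (v - 7)/(v + 2)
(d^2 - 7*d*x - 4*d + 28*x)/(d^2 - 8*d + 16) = (d - 7*x)/(d - 4)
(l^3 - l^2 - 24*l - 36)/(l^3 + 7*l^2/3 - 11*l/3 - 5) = 3*(l^2 - 4*l - 12)/(3*l^2 - 2*l - 5)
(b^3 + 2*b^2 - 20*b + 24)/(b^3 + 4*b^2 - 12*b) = (b - 2)/b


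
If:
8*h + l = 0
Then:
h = -l/8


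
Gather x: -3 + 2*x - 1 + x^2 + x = x^2 + 3*x - 4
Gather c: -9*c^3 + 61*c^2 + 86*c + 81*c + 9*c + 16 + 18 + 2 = -9*c^3 + 61*c^2 + 176*c + 36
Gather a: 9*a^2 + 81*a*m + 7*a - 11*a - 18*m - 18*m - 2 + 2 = 9*a^2 + a*(81*m - 4) - 36*m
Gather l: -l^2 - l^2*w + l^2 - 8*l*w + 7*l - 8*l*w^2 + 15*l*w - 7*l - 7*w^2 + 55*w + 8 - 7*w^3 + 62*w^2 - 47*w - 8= -l^2*w + l*(-8*w^2 + 7*w) - 7*w^3 + 55*w^2 + 8*w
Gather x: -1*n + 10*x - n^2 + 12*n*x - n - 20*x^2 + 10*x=-n^2 - 2*n - 20*x^2 + x*(12*n + 20)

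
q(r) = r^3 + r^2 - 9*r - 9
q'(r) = 3*r^2 + 2*r - 9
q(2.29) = -12.36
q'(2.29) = 11.31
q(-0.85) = -1.24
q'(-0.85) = -8.53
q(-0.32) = -6.05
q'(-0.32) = -9.33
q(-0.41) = -5.21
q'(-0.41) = -9.32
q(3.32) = 8.74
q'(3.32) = 30.71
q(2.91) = -2.08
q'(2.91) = 22.22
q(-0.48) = -4.56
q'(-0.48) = -9.27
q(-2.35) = 4.69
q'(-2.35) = 2.87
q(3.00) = 0.00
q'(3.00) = 24.00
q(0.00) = -9.00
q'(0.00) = -9.00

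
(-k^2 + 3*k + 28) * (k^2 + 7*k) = -k^4 - 4*k^3 + 49*k^2 + 196*k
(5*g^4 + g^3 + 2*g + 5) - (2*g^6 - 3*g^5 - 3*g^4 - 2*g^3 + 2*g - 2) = -2*g^6 + 3*g^5 + 8*g^4 + 3*g^3 + 7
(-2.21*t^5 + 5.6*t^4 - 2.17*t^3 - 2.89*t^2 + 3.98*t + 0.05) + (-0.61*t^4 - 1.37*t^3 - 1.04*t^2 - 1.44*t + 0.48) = -2.21*t^5 + 4.99*t^4 - 3.54*t^3 - 3.93*t^2 + 2.54*t + 0.53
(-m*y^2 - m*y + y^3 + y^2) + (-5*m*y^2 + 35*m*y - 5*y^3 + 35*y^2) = -6*m*y^2 + 34*m*y - 4*y^3 + 36*y^2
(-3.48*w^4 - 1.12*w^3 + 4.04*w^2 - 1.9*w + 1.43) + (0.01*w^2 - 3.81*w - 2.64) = -3.48*w^4 - 1.12*w^3 + 4.05*w^2 - 5.71*w - 1.21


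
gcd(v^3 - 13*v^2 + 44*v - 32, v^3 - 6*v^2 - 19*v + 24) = v^2 - 9*v + 8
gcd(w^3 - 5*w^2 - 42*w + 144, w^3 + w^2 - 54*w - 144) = w^2 - 2*w - 48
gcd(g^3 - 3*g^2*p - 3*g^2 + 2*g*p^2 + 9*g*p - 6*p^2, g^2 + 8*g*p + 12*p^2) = 1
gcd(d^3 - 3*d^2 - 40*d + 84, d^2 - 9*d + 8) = 1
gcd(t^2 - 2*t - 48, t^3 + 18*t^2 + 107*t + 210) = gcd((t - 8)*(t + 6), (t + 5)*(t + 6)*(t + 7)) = t + 6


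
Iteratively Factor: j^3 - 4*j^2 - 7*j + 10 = (j + 2)*(j^2 - 6*j + 5) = (j - 5)*(j + 2)*(j - 1)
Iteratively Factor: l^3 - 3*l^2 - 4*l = (l - 4)*(l^2 + l) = l*(l - 4)*(l + 1)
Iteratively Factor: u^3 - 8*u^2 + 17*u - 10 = (u - 1)*(u^2 - 7*u + 10) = (u - 5)*(u - 1)*(u - 2)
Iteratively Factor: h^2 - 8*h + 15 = (h - 3)*(h - 5)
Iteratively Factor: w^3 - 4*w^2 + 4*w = (w - 2)*(w^2 - 2*w) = w*(w - 2)*(w - 2)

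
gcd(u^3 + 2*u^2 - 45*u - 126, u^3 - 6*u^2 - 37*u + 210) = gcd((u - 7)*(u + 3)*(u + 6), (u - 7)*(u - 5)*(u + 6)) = u^2 - u - 42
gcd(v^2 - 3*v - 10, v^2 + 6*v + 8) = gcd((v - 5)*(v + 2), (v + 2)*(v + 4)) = v + 2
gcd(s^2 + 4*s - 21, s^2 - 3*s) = s - 3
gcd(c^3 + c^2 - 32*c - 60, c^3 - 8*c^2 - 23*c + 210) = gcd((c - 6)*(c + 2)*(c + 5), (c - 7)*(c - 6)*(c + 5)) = c^2 - c - 30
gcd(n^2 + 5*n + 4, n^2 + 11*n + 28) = n + 4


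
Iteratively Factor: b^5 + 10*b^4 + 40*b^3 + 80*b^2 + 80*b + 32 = (b + 2)*(b^4 + 8*b^3 + 24*b^2 + 32*b + 16) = (b + 2)^2*(b^3 + 6*b^2 + 12*b + 8) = (b + 2)^3*(b^2 + 4*b + 4) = (b + 2)^4*(b + 2)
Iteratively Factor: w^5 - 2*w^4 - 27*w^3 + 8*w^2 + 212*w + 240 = (w + 3)*(w^4 - 5*w^3 - 12*w^2 + 44*w + 80) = (w + 2)*(w + 3)*(w^3 - 7*w^2 + 2*w + 40) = (w + 2)^2*(w + 3)*(w^2 - 9*w + 20) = (w - 4)*(w + 2)^2*(w + 3)*(w - 5)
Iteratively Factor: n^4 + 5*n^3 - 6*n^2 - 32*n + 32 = (n + 4)*(n^3 + n^2 - 10*n + 8) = (n - 2)*(n + 4)*(n^2 + 3*n - 4) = (n - 2)*(n - 1)*(n + 4)*(n + 4)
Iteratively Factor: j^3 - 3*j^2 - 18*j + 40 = (j - 2)*(j^2 - j - 20) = (j - 5)*(j - 2)*(j + 4)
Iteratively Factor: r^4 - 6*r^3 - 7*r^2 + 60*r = (r + 3)*(r^3 - 9*r^2 + 20*r) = (r - 4)*(r + 3)*(r^2 - 5*r) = r*(r - 4)*(r + 3)*(r - 5)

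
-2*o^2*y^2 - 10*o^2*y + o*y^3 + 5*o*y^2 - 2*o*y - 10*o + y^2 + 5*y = (-2*o + y)*(y + 5)*(o*y + 1)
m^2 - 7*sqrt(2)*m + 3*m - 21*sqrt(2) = (m + 3)*(m - 7*sqrt(2))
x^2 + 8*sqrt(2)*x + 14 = (x + sqrt(2))*(x + 7*sqrt(2))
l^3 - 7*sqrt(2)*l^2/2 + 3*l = l*(l - 3*sqrt(2))*(l - sqrt(2)/2)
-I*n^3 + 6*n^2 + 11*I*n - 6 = (n + 2*I)*(n + 3*I)*(-I*n + 1)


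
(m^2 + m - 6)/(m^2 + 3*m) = (m - 2)/m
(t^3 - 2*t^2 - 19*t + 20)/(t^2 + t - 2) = (t^2 - t - 20)/(t + 2)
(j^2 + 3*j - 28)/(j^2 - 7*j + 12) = (j + 7)/(j - 3)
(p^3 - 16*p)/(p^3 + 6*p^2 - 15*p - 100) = p*(p + 4)/(p^2 + 10*p + 25)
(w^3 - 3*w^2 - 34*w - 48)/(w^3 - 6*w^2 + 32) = (w^2 - 5*w - 24)/(w^2 - 8*w + 16)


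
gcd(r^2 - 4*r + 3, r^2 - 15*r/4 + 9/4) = r - 3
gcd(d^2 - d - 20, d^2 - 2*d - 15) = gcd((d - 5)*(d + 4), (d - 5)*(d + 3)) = d - 5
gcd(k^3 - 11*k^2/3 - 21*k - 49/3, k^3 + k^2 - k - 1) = k + 1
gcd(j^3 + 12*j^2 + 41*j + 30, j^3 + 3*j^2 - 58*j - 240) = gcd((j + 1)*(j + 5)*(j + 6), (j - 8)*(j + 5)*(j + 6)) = j^2 + 11*j + 30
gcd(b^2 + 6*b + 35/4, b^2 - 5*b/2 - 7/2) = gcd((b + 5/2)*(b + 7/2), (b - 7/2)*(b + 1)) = 1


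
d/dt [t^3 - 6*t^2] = 3*t*(t - 4)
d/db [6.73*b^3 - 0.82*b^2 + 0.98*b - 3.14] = 20.19*b^2 - 1.64*b + 0.98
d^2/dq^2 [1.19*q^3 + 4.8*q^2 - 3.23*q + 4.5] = 7.14*q + 9.6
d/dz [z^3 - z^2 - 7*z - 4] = 3*z^2 - 2*z - 7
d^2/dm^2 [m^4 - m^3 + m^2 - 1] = 12*m^2 - 6*m + 2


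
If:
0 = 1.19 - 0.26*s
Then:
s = 4.58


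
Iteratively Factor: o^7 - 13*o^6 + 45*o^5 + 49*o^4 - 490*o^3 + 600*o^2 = (o)*(o^6 - 13*o^5 + 45*o^4 + 49*o^3 - 490*o^2 + 600*o) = o*(o - 5)*(o^5 - 8*o^4 + 5*o^3 + 74*o^2 - 120*o) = o^2*(o - 5)*(o^4 - 8*o^3 + 5*o^2 + 74*o - 120) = o^2*(o - 5)*(o + 3)*(o^3 - 11*o^2 + 38*o - 40) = o^2*(o - 5)^2*(o + 3)*(o^2 - 6*o + 8) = o^2*(o - 5)^2*(o - 4)*(o + 3)*(o - 2)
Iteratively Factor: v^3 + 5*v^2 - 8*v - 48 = (v + 4)*(v^2 + v - 12) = (v - 3)*(v + 4)*(v + 4)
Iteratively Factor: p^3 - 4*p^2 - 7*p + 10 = (p + 2)*(p^2 - 6*p + 5) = (p - 5)*(p + 2)*(p - 1)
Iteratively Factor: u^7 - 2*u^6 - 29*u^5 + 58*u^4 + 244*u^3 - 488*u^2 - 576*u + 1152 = (u - 2)*(u^6 - 29*u^4 + 244*u^2 - 576) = (u - 2)^2*(u^5 + 2*u^4 - 25*u^3 - 50*u^2 + 144*u + 288) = (u - 3)*(u - 2)^2*(u^4 + 5*u^3 - 10*u^2 - 80*u - 96) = (u - 3)*(u - 2)^2*(u + 2)*(u^3 + 3*u^2 - 16*u - 48) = (u - 3)*(u - 2)^2*(u + 2)*(u + 4)*(u^2 - u - 12) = (u - 3)*(u - 2)^2*(u + 2)*(u + 3)*(u + 4)*(u - 4)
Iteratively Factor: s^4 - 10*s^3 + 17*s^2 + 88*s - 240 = (s - 5)*(s^3 - 5*s^2 - 8*s + 48) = (s - 5)*(s - 4)*(s^2 - s - 12) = (s - 5)*(s - 4)^2*(s + 3)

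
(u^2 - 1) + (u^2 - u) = 2*u^2 - u - 1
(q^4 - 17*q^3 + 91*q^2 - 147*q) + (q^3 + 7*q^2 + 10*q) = q^4 - 16*q^3 + 98*q^2 - 137*q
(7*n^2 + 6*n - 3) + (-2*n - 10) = 7*n^2 + 4*n - 13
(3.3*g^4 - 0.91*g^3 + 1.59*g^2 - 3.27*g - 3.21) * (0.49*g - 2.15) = 1.617*g^5 - 7.5409*g^4 + 2.7356*g^3 - 5.0208*g^2 + 5.4576*g + 6.9015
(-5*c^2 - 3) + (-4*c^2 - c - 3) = -9*c^2 - c - 6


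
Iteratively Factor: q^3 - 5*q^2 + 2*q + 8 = (q - 4)*(q^2 - q - 2) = (q - 4)*(q - 2)*(q + 1)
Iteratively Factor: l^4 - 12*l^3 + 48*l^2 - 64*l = (l - 4)*(l^3 - 8*l^2 + 16*l) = l*(l - 4)*(l^2 - 8*l + 16) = l*(l - 4)^2*(l - 4)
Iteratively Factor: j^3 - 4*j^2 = (j)*(j^2 - 4*j) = j*(j - 4)*(j)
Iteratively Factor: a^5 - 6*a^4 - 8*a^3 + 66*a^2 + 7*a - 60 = (a - 4)*(a^4 - 2*a^3 - 16*a^2 + 2*a + 15) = (a - 5)*(a - 4)*(a^3 + 3*a^2 - a - 3) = (a - 5)*(a - 4)*(a + 1)*(a^2 + 2*a - 3) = (a - 5)*(a - 4)*(a + 1)*(a + 3)*(a - 1)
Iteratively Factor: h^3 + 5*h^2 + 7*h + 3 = (h + 3)*(h^2 + 2*h + 1) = (h + 1)*(h + 3)*(h + 1)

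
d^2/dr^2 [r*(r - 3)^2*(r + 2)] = 12*r^2 - 24*r - 6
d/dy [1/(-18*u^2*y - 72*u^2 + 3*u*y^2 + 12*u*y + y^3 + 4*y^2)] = (18*u^2 - 6*u*y - 12*u - 3*y^2 - 8*y)/(-18*u^2*y - 72*u^2 + 3*u*y^2 + 12*u*y + y^3 + 4*y^2)^2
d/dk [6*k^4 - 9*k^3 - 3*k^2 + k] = 24*k^3 - 27*k^2 - 6*k + 1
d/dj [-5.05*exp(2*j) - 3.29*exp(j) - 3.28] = (-10.1*exp(j) - 3.29)*exp(j)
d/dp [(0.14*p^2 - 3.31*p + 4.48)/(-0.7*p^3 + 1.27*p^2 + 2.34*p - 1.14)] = (0.098*p^4 - 4.634*p^3 + 13.9393*p^2 - 11.6984*p - 6.7098)/(0.49*p^6 - 1.778*p^5 - 1.6631*p^4 + 7.5396*p^3 + 2.58*p^2 - 5.3352*p + 1.2996)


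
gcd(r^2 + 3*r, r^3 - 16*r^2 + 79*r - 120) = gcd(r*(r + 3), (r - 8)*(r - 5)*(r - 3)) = 1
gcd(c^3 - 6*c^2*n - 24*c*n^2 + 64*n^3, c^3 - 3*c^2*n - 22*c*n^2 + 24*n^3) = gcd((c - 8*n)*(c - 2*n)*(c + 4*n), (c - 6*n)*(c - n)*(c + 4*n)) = c + 4*n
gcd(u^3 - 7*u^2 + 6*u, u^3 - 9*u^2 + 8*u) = u^2 - u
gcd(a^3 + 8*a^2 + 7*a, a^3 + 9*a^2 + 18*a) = a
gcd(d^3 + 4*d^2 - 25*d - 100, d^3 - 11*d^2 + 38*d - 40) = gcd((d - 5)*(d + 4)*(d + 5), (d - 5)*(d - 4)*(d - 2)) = d - 5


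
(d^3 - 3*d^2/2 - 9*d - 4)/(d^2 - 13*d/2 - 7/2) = (d^2 - 2*d - 8)/(d - 7)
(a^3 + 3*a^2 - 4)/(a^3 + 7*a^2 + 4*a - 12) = (a + 2)/(a + 6)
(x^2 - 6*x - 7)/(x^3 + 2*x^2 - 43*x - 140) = (x + 1)/(x^2 + 9*x + 20)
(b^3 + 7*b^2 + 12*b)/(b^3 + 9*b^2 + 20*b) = (b + 3)/(b + 5)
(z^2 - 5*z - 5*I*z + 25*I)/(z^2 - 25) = (z - 5*I)/(z + 5)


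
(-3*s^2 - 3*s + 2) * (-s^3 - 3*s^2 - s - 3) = 3*s^5 + 12*s^4 + 10*s^3 + 6*s^2 + 7*s - 6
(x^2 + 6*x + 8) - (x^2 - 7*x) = 13*x + 8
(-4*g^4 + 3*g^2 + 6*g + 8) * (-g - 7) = 4*g^5 + 28*g^4 - 3*g^3 - 27*g^2 - 50*g - 56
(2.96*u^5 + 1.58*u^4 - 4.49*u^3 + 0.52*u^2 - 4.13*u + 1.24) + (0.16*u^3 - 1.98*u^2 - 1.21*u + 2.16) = 2.96*u^5 + 1.58*u^4 - 4.33*u^3 - 1.46*u^2 - 5.34*u + 3.4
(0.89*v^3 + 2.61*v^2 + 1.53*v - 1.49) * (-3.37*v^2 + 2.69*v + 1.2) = -2.9993*v^5 - 6.4016*v^4 + 2.9328*v^3 + 12.269*v^2 - 2.1721*v - 1.788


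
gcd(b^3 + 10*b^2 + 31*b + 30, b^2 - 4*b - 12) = b + 2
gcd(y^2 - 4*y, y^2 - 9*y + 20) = y - 4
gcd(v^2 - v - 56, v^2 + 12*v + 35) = v + 7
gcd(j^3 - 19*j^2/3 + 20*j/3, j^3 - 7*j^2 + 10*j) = j^2 - 5*j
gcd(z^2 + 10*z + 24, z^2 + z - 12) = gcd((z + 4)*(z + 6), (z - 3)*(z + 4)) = z + 4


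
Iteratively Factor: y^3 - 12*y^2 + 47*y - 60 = (y - 3)*(y^2 - 9*y + 20) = (y - 4)*(y - 3)*(y - 5)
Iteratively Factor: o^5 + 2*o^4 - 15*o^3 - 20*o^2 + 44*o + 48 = (o + 1)*(o^4 + o^3 - 16*o^2 - 4*o + 48) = (o + 1)*(o + 2)*(o^3 - o^2 - 14*o + 24) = (o - 2)*(o + 1)*(o + 2)*(o^2 + o - 12) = (o - 2)*(o + 1)*(o + 2)*(o + 4)*(o - 3)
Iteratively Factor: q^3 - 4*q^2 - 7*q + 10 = (q - 5)*(q^2 + q - 2) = (q - 5)*(q - 1)*(q + 2)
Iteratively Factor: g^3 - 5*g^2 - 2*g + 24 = (g - 3)*(g^2 - 2*g - 8) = (g - 4)*(g - 3)*(g + 2)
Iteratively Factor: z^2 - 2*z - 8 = (z + 2)*(z - 4)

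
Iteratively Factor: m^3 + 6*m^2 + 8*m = (m)*(m^2 + 6*m + 8) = m*(m + 4)*(m + 2)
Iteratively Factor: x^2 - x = (x)*(x - 1)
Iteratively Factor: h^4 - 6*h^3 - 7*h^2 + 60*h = (h - 4)*(h^3 - 2*h^2 - 15*h) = (h - 5)*(h - 4)*(h^2 + 3*h) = (h - 5)*(h - 4)*(h + 3)*(h)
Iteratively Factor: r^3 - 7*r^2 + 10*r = (r)*(r^2 - 7*r + 10) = r*(r - 5)*(r - 2)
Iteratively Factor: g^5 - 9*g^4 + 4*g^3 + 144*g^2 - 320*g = (g + 4)*(g^4 - 13*g^3 + 56*g^2 - 80*g) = g*(g + 4)*(g^3 - 13*g^2 + 56*g - 80) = g*(g - 4)*(g + 4)*(g^2 - 9*g + 20) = g*(g - 4)^2*(g + 4)*(g - 5)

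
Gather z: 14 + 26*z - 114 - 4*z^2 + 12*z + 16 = -4*z^2 + 38*z - 84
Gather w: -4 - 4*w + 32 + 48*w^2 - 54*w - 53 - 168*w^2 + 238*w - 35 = -120*w^2 + 180*w - 60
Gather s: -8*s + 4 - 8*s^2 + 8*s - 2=2 - 8*s^2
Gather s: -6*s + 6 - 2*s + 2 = 8 - 8*s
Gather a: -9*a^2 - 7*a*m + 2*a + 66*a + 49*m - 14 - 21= -9*a^2 + a*(68 - 7*m) + 49*m - 35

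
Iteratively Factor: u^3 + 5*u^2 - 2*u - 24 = (u + 3)*(u^2 + 2*u - 8) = (u - 2)*(u + 3)*(u + 4)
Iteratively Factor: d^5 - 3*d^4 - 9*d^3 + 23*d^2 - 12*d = (d)*(d^4 - 3*d^3 - 9*d^2 + 23*d - 12) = d*(d - 1)*(d^3 - 2*d^2 - 11*d + 12) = d*(d - 1)*(d + 3)*(d^2 - 5*d + 4) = d*(d - 4)*(d - 1)*(d + 3)*(d - 1)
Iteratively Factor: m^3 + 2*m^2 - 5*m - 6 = (m - 2)*(m^2 + 4*m + 3) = (m - 2)*(m + 3)*(m + 1)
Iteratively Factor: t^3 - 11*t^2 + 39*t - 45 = (t - 3)*(t^2 - 8*t + 15) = (t - 3)^2*(t - 5)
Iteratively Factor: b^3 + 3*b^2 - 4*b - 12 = (b - 2)*(b^2 + 5*b + 6) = (b - 2)*(b + 3)*(b + 2)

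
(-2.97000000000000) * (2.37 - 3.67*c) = 10.8999*c - 7.0389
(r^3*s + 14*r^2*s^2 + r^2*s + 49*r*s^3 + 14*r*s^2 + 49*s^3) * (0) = 0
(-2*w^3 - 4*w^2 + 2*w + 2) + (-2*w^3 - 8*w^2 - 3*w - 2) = -4*w^3 - 12*w^2 - w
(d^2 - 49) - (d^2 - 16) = -33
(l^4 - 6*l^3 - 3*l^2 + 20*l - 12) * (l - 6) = l^5 - 12*l^4 + 33*l^3 + 38*l^2 - 132*l + 72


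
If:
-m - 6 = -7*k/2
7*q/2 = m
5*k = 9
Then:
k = 9/5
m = 3/10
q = 3/35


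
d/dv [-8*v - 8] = -8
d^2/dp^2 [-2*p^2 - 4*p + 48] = -4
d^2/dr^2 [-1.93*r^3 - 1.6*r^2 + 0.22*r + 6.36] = -11.58*r - 3.2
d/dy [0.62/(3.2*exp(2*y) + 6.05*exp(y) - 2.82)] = (-3.968*exp(y) - 3.751)*exp(y)/(3.2*exp(2*y) + 6.05*exp(y) - 2.82)^2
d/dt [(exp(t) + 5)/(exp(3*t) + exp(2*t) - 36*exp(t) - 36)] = (-(exp(t) + 5)*(3*exp(2*t) + 2*exp(t) - 36) + exp(3*t) + exp(2*t) - 36*exp(t) - 36)*exp(t)/(exp(3*t) + exp(2*t) - 36*exp(t) - 36)^2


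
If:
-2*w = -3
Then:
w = 3/2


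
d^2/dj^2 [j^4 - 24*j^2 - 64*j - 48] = 12*j^2 - 48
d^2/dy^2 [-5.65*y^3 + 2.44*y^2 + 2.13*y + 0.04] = 4.88 - 33.9*y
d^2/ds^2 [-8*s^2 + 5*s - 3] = -16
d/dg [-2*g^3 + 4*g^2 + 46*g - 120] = -6*g^2 + 8*g + 46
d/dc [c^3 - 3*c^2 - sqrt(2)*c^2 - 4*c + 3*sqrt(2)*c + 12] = 3*c^2 - 6*c - 2*sqrt(2)*c - 4 + 3*sqrt(2)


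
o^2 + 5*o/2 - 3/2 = (o - 1/2)*(o + 3)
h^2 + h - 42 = (h - 6)*(h + 7)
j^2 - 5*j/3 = j*(j - 5/3)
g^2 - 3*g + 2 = (g - 2)*(g - 1)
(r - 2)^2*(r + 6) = r^3 + 2*r^2 - 20*r + 24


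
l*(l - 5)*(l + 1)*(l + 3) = l^4 - l^3 - 17*l^2 - 15*l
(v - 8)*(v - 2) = v^2 - 10*v + 16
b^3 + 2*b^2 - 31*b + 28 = (b - 4)*(b - 1)*(b + 7)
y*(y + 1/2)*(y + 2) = y^3 + 5*y^2/2 + y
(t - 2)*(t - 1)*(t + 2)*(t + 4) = t^4 + 3*t^3 - 8*t^2 - 12*t + 16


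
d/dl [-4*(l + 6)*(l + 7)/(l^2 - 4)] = 4*(13*l^2 + 92*l + 52)/(l^4 - 8*l^2 + 16)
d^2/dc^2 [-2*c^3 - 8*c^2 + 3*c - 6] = -12*c - 16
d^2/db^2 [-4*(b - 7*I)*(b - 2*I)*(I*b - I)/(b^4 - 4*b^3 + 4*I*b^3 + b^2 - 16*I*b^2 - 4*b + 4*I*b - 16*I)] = (-8*I*b^9 + b^8*(-216 + 24*I) + b^7*(1584 - 264*I) + b^6*(-6456 - 1000*I) + b^5*(23832 - 1392*I) + b^4*(-50688 + 16656*I) + b^3*(66120 - 38864*I) + b^2*(-49536 + 16176*I) + b*(51264 + 96960*I) + 19200 - 42496*I)/(b^12 + b^11*(-12 + 12*I) + b^10*(3 - 144*I) + b^9*(476 + 548*I) + b^8*(-2301 - 432*I) + b^7*(4572 - 1500*I) + b^6*(-6911 + 3664*I) + b^5*(10740 - 7668*I) + b^4*(-6912 + 12144*I) + b^3*(9728 - 8704*I) + b^2*(-2304 + 12288*I) + b*(3072 - 3072*I) + 4096*I)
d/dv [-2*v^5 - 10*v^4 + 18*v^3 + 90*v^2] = 2*v*(-5*v^3 - 20*v^2 + 27*v + 90)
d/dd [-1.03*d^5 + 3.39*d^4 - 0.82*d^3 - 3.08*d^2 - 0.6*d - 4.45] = -5.15*d^4 + 13.56*d^3 - 2.46*d^2 - 6.16*d - 0.6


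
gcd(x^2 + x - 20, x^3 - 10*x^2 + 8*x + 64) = x - 4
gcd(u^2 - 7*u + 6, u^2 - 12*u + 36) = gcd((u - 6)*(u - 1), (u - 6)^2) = u - 6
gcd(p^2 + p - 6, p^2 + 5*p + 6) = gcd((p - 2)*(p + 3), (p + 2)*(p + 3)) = p + 3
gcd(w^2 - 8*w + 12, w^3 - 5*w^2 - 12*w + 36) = w^2 - 8*w + 12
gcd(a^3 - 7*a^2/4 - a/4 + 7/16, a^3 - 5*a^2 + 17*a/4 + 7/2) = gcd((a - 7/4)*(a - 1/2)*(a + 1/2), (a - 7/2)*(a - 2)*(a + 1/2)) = a + 1/2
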